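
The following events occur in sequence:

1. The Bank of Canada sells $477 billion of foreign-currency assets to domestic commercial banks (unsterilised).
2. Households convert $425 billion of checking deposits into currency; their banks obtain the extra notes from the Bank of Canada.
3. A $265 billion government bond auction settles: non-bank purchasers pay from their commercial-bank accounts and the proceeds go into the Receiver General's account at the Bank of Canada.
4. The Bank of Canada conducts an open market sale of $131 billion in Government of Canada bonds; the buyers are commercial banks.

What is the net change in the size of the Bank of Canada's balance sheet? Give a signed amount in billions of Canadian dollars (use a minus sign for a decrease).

-$608 billion

FX sale $477 billion: a Bank of Canada asset is shed → −$477B.
Currency withdrawal $425 billion: only the composition of liabilities changes → 0.
Government account inflow $265 billion: only the composition of liabilities changes → 0.
OMO sale (to banks) $131 billion: a Bank of Canada asset is shed → −$131B.
Net: −477 + 0 + 0 − 131 = -$608 billion.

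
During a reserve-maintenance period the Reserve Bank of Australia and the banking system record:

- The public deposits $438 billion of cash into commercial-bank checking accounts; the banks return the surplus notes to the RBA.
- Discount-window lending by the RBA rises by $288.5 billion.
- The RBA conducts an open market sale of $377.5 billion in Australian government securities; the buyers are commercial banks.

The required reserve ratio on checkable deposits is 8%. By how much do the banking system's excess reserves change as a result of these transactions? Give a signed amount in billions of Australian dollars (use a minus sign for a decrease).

Currency deposit $438 billion: reserves +$438B, deposits +$438B.
Discount-window loan $288.5 billion: reserves +$288.5B, deposits 0.
OMO sale (to banks) $377.5 billion: reserves −$377.5B, deposits 0.
Totals: Δreserves = +$349B, Δdeposits = +$438B.
Δrequired reserves = 8% × +$438B = +$35.04B.
Δexcess reserves = Δreserves − Δrequired = +$349B − (+$35.04B) = +$313.96 billion.

+$313.96 billion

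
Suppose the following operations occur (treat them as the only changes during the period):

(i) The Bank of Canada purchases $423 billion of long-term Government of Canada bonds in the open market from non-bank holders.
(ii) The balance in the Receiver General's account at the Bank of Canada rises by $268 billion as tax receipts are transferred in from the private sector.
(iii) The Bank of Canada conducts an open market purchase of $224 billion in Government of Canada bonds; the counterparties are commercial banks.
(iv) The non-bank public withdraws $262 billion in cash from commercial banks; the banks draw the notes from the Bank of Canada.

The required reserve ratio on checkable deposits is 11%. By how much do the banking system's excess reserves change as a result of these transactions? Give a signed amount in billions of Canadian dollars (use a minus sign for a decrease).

Asset purchase (from non-banks) $423 billion: reserves +$423B, deposits +$423B.
Government account inflow $268 billion: reserves −$268B, deposits −$268B.
OMO purchase (from banks) $224 billion: reserves +$224B, deposits 0.
Currency withdrawal $262 billion: reserves −$262B, deposits −$262B.
Totals: Δreserves = +$117B, Δdeposits = −$107B.
Δrequired reserves = 11% × −$107B = −$11.77B.
Δexcess reserves = Δreserves − Δrequired = +$117B − (−$11.77B) = +$128.77 billion.

+$128.77 billion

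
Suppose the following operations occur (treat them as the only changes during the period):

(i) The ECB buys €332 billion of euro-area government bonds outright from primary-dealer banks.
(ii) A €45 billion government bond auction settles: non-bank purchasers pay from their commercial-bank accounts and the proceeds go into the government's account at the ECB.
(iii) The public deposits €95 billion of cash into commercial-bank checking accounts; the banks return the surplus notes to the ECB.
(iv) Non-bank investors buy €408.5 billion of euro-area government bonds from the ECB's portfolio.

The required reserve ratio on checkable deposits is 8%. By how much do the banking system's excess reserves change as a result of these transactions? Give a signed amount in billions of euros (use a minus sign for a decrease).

+€2.18 billion

OMO purchase (from banks) €332 billion: reserves +€332B, deposits 0.
Government account inflow €45 billion: reserves −€45B, deposits −€45B.
Currency deposit €95 billion: reserves +€95B, deposits +€95B.
Asset sale (to non-banks) €408.5 billion: reserves −€408.5B, deposits −€408.5B.
Totals: Δreserves = −€26.5B, Δdeposits = −€358.5B.
Δrequired reserves = 8% × −€358.5B = −€28.68B.
Δexcess reserves = Δreserves − Δrequired = −€26.5B − (−€28.68B) = +€2.18 billion.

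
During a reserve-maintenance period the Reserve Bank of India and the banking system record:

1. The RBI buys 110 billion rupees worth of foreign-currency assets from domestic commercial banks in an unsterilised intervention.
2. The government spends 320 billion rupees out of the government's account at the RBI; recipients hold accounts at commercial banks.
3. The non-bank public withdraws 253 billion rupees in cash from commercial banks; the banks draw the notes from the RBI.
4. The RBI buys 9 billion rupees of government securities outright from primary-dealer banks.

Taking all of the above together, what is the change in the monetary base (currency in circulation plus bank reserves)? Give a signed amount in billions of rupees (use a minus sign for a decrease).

FX purchase 110 billion rupees: RBI balance sheet expands → +110B.
Government spending 320 billion rupees: a non-base liability converts back to reserves → +320B.
Currency withdrawal 253 billion rupees: just a shift between currency and reserves — both are base money → 0.
OMO purchase (from banks) 9 billion rupees: RBI balance sheet expands → +9B.
Net: 110 + 320 + 0 + 9 = +439 billion.

+439 billion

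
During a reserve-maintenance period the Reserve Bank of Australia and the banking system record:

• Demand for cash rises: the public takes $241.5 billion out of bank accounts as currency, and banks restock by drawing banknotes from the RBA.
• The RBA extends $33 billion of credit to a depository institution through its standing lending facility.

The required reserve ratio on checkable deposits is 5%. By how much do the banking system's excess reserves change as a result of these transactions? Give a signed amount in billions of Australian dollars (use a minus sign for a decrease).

-$196.425 billion

Currency withdrawal $241.5 billion: reserves −$241.5B, deposits −$241.5B.
Discount-window loan $33 billion: reserves +$33B, deposits 0.
Totals: Δreserves = −$208.5B, Δdeposits = −$241.5B.
Δrequired reserves = 5% × −$241.5B = −$12.075B.
Δexcess reserves = Δreserves − Δrequired = −$208.5B − (−$12.075B) = -$196.425 billion.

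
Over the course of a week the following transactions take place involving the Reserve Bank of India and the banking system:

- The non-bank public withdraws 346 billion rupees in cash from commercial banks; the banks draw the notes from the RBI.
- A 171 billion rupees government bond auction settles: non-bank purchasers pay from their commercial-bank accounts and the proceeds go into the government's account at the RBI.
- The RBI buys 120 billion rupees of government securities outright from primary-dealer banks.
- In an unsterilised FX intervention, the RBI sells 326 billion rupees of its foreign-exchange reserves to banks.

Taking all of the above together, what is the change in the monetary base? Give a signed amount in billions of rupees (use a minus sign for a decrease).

Currency withdrawal 346 billion rupees: just a shift between currency and reserves — both are base money → 0.
Government account inflow 171 billion rupees: reserves shift to a non-base liability → −171B.
OMO purchase (from banks) 120 billion rupees: RBI balance sheet expands → +120B.
FX sale 326 billion rupees: RBI balance sheet contracts → −326B.
Net: 0 − 171 + 120 − 326 = -377 billion.

-377 billion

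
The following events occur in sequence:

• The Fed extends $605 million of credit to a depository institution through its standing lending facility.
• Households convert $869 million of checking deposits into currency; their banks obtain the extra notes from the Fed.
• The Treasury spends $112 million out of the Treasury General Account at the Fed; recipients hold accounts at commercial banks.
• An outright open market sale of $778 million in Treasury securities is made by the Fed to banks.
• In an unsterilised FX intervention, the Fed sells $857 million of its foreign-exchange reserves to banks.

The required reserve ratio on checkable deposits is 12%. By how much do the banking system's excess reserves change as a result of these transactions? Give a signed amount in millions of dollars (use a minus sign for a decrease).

Discount-window loan $605 million: reserves +$605M, deposits 0.
Currency withdrawal $869 million: reserves −$869M, deposits −$869M.
Government spending $112 million: reserves +$112M, deposits +$112M.
OMO sale (to banks) $778 million: reserves −$778M, deposits 0.
FX sale $857 million: reserves −$857M, deposits 0.
Totals: Δreserves = −$1787M, Δdeposits = −$757M.
Δrequired reserves = 12% × −$757M = −$90.84M.
Δexcess reserves = Δreserves − Δrequired = −$1787M − (−$90.84M) = -$1696.16 million.

-$1696.16 million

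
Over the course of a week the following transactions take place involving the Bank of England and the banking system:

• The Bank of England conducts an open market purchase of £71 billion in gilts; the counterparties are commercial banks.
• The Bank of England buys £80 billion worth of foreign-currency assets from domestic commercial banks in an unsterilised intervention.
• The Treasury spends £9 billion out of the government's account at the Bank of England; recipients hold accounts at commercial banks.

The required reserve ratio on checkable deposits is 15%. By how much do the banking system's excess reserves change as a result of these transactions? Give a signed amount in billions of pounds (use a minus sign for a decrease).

OMO purchase (from banks) £71 billion: reserves +£71B, deposits 0.
FX purchase £80 billion: reserves +£80B, deposits 0.
Government spending £9 billion: reserves +£9B, deposits +£9B.
Totals: Δreserves = +£160B, Δdeposits = +£9B.
Δrequired reserves = 15% × +£9B = +£1.35B.
Δexcess reserves = Δreserves − Δrequired = +£160B − (+£1.35B) = +£158.65 billion.

+£158.65 billion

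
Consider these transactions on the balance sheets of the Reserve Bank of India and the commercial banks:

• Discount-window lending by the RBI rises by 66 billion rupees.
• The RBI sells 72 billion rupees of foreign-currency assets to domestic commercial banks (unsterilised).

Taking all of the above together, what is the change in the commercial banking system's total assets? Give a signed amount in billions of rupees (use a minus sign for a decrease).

+66 billion

RBI balance sheet:
  Assets:      Loans to banks +66B, Foreign assets −72B
  Liabilities: Bank reserves −6B
Commercial banking system:
  Assets:      Reserves at CB −6B, Foreign assets +72B
  Liabilities: Borrowings from CB +66B
Change in total bank assets = +66 billion.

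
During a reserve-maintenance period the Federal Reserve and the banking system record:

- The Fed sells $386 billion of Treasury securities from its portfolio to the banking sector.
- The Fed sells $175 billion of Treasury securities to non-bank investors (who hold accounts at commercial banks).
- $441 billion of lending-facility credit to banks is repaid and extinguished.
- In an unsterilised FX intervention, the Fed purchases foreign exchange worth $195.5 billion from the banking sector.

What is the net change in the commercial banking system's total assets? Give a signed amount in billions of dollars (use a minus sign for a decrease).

-$616 billion

OMO sale (to banks) $386 billion: just an asset swap on bank balance sheets → 0.
Asset sale (to non-banks) $175 billion: bank balance sheets shrink → −$175B.
Discount-window repayment $441 billion: bank balance sheets shrink → −$441B.
FX purchase $195.5 billion: just an asset swap on bank balance sheets → 0.
Net: 0 − 175 − 441 + 0 = -$616 billion.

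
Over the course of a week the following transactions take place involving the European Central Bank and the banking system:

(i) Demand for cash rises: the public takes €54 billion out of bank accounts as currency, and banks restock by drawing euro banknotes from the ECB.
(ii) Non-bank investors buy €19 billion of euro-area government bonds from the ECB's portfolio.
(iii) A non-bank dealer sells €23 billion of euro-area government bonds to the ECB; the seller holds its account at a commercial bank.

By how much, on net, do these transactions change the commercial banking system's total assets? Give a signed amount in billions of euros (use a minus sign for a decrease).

Currency withdrawal €54 billion: bank balance sheets shrink → −€54B.
Asset sale (to non-banks) €19 billion: bank balance sheets shrink → −€19B.
Asset purchase (from non-banks) €23 billion: bank balance sheets expand → +€23B.
Net: −54 − 19 + 23 = -€50 billion.

-€50 billion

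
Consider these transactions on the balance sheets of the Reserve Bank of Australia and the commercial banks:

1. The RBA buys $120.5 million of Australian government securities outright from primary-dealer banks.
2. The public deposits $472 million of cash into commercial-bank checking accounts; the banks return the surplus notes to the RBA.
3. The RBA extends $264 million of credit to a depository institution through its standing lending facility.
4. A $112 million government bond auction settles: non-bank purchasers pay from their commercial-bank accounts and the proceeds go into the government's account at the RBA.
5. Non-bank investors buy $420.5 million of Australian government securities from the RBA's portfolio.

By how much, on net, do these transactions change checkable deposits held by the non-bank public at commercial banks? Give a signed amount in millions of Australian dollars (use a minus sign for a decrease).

OMO purchase (from banks) $120.5 million: the counterparty is a bank, so public deposits are unchanged → 0.
Currency deposit $472 million: non-bank counterparties' bank balances rise → +$472M.
Discount-window loan $264 million: the counterparty is a bank, so public deposits are unchanged → 0.
Government account inflow $112 million: non-bank counterparties' bank balances fall → −$112M.
Asset sale (to non-banks) $420.5 million: non-bank counterparties' bank balances fall → −$420.5M.
Net: 0 + 472 + 0 − 112 − 420.5 = -$60.5 million.

-$60.5 million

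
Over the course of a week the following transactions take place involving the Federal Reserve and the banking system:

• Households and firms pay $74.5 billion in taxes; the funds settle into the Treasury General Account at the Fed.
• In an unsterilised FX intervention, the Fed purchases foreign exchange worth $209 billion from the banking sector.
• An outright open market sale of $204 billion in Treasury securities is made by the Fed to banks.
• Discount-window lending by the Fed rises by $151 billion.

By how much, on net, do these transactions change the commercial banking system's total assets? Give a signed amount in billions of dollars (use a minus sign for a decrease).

Government account inflow $74.5 billion: bank balance sheets shrink → −$74.5B.
FX purchase $209 billion: just an asset swap on bank balance sheets → 0.
OMO sale (to banks) $204 billion: just an asset swap on bank balance sheets → 0.
Discount-window loan $151 billion: bank balance sheets expand → +$151B.
Net: −74.5 + 0 + 0 + 151 = +$76.5 billion.

+$76.5 billion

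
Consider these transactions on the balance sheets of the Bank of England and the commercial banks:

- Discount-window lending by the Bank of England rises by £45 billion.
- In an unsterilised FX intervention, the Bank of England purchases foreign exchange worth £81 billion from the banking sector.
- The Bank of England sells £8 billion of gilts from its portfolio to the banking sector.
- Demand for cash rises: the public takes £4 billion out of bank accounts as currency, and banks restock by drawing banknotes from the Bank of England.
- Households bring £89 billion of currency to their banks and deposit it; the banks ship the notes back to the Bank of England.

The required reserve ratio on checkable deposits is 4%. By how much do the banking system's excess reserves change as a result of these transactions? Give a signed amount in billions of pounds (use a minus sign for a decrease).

Discount-window loan £45 billion: reserves +£45B, deposits 0.
FX purchase £81 billion: reserves +£81B, deposits 0.
OMO sale (to banks) £8 billion: reserves −£8B, deposits 0.
Currency withdrawal £4 billion: reserves −£4B, deposits −£4B.
Currency deposit £89 billion: reserves +£89B, deposits +£89B.
Totals: Δreserves = +£203B, Δdeposits = +£85B.
Δrequired reserves = 4% × +£85B = +£3.4B.
Δexcess reserves = Δreserves − Δrequired = +£203B − (+£3.4B) = +£199.6 billion.

+£199.6 billion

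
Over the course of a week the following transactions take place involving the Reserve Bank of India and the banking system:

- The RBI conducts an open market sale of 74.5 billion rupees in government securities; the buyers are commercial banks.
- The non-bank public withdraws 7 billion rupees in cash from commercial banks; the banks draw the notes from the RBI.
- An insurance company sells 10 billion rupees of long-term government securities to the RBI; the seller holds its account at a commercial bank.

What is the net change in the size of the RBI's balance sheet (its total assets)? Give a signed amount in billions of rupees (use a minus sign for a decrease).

OMO sale (to banks) 74.5 billion rupees: an RBI asset is shed → −74.5B.
Currency withdrawal 7 billion rupees: only the composition of liabilities changes → 0.
Asset purchase (from non-banks) 10 billion rupees: an RBI asset is acquired → +10B.
Net: −74.5 + 0 + 10 = -64.5 billion.

-64.5 billion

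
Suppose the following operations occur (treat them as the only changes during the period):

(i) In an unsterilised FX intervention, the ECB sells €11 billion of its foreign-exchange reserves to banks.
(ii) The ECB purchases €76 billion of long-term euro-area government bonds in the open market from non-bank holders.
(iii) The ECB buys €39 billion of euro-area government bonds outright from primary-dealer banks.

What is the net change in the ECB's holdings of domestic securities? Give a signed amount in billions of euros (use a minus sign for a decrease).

FX sale €11 billion: the ECB's securities portfolio is untouched → 0.
Asset purchase (from non-banks) €76 billion: securities added to the ECB's portfolio → +€76B.
OMO purchase (from banks) €39 billion: securities added to the ECB's portfolio → +€39B.
Net: 0 + 76 + 39 = +€115 billion.

+€115 billion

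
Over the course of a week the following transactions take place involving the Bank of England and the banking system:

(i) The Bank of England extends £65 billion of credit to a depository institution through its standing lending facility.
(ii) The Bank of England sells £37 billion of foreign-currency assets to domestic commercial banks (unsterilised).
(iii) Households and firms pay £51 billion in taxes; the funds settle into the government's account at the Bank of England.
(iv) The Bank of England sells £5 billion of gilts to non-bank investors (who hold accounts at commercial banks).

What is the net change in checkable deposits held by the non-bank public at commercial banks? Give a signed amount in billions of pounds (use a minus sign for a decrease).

Bank of England balance sheet:
  Assets:      Securities −£5B, Loans to banks +£65B, Foreign assets −£37B
  Liabilities: Bank reserves −£28B, Government deposits +£51B
Commercial banking system:
  Assets:      Reserves at CB −£28B, Foreign assets +£37B
  Liabilities: Checkable deposits −£56B, Borrowings from CB +£65B
So the change in checkable deposits held by the non-bank public at commercial banks is -£56 billion.

-£56 billion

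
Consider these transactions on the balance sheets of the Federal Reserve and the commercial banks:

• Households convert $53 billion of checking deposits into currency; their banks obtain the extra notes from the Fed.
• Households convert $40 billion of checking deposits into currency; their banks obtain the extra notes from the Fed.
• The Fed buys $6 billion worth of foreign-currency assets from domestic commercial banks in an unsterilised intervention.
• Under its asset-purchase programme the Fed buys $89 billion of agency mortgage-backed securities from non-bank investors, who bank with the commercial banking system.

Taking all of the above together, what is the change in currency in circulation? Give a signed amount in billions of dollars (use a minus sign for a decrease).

+$93 billion

Fed balance sheet:
  Assets:      Securities +$89B, Foreign assets +$6B
  Liabilities: Bank reserves +$2B, Currency in circulation +$93B
So the change in currency in circulation is +$93 billion.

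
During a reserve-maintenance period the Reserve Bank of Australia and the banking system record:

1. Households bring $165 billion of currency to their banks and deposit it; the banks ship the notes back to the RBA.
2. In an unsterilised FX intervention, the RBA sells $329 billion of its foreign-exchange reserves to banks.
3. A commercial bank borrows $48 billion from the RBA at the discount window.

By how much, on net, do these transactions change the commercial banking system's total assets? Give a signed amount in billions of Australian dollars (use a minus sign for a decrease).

+$213 billion

RBA balance sheet:
  Assets:      Loans to banks +$48B, Foreign assets −$329B
  Liabilities: Bank reserves −$116B, Currency in circulation −$165B
Commercial banking system:
  Assets:      Reserves at CB −$116B, Foreign assets +$329B
  Liabilities: Checkable deposits +$165B, Borrowings from CB +$48B
Change in total bank assets = +$213 billion.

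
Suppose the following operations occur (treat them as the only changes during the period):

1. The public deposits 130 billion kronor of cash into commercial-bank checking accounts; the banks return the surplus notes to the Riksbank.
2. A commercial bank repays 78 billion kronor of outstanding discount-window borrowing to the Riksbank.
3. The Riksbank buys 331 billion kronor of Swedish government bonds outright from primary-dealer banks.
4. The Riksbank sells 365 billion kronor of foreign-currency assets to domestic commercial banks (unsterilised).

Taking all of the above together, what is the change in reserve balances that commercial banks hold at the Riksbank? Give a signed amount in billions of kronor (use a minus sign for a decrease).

+18 billion

Riksbank balance sheet:
  Assets:      Securities +331B, Loans to banks −78B, Foreign assets −365B
  Liabilities: Bank reserves +18B, Currency in circulation −130B
So the change in reserve balances that commercial banks hold at the Riksbank is +18 billion.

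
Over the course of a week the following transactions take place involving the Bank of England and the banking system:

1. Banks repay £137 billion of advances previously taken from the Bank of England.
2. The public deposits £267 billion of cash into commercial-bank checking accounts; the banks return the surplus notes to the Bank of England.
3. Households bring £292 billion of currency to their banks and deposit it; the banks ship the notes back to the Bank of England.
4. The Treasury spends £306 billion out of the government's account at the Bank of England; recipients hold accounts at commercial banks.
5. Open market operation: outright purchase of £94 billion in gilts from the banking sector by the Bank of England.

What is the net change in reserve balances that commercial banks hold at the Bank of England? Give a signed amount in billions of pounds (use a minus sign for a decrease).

+£822 billion

Bank of England balance sheet:
  Assets:      Securities +£94B, Loans to banks −£137B
  Liabilities: Bank reserves +£822B, Currency in circulation −£559B, Government deposits −£306B
So the change in reserve balances that commercial banks hold at the Bank of England is +£822 billion.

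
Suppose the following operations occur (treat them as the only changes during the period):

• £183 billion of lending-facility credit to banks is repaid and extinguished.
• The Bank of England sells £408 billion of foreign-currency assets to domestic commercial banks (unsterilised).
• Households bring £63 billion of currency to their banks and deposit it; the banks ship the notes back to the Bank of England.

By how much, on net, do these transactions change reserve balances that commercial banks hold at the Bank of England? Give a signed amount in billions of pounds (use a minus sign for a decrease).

Discount-window repayment £183 billion: repayment is debited from reserves → −£183B.
FX sale £408 billion: the buying banks pay out of their reserve balances → −£408B.
Currency deposit £63 billion: returned notes are swapped for reserve credit → +£63B.
Net: −183 − 408 + 63 = -£528 billion.

-£528 billion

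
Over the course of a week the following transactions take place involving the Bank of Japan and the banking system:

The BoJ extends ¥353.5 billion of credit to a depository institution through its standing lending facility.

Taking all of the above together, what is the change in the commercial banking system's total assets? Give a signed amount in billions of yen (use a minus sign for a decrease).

+¥353.5 billion

BoJ balance sheet:
  Assets:      Loans to banks +¥353.5B
  Liabilities: Bank reserves +¥353.5B
Commercial banking system:
  Assets:      Reserves at CB +¥353.5B
  Liabilities: Borrowings from CB +¥353.5B
Change in total bank assets = +¥353.5 billion.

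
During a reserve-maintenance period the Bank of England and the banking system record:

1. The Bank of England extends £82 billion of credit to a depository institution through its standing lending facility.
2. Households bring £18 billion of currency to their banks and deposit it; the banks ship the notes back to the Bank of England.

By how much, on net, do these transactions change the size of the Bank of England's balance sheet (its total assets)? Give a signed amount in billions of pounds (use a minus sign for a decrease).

+£82 billion

Discount-window loan £82 billion: a Bank of England asset is acquired → +£82B.
Currency deposit £18 billion: only the composition of liabilities changes → 0.
Net: 82 + 0 = +£82 billion.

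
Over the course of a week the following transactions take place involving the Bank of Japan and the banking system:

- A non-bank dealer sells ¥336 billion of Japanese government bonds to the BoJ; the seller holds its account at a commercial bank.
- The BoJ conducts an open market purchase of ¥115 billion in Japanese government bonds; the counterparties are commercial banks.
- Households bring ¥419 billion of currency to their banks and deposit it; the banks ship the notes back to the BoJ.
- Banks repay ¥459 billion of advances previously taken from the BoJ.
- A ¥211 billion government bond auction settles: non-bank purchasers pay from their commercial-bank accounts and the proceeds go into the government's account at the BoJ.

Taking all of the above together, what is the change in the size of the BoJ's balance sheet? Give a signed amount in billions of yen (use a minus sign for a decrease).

BoJ balance sheet:
  Assets:      Securities +¥451B, Loans to banks −¥459B
  Liabilities: Bank reserves +¥200B, Currency in circulation −¥419B, Government deposits +¥211B
Commercial banking system:
  Assets:      Reserves at CB +¥200B, Securities −¥115B
  Liabilities: Checkable deposits +¥544B, Borrowings from CB −¥459B
Change in total BoJ assets = -¥8 billion.

-¥8 billion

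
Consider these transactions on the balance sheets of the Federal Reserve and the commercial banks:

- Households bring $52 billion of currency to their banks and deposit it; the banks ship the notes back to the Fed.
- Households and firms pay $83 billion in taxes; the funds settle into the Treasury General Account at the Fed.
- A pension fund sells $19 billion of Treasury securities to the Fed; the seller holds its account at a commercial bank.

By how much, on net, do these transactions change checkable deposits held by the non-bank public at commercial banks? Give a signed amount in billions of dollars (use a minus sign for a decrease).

Currency deposit $52 billion: non-bank counterparties' bank balances rise → +$52B.
Government account inflow $83 billion: non-bank counterparties' bank balances fall → −$83B.
Asset purchase (from non-banks) $19 billion: non-bank counterparties' bank balances rise → +$19B.
Net: 52 − 83 + 19 = -$12 billion.

-$12 billion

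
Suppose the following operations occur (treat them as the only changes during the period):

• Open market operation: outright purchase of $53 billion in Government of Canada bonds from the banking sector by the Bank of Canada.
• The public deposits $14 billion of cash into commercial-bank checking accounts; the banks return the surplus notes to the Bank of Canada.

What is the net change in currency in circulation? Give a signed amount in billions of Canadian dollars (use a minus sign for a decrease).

-$14 billion

Bank of Canada balance sheet:
  Assets:      Securities +$53B
  Liabilities: Bank reserves +$67B, Currency in circulation −$14B
So the change in currency in circulation is -$14 billion.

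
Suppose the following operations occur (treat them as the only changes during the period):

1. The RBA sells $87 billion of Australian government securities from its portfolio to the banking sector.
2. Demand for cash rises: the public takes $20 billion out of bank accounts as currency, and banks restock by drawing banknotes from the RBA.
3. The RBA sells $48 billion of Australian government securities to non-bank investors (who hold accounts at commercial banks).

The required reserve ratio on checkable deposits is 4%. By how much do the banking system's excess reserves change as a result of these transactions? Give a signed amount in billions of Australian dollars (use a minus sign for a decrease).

OMO sale (to banks) $87 billion: reserves −$87B, deposits 0.
Currency withdrawal $20 billion: reserves −$20B, deposits −$20B.
Asset sale (to non-banks) $48 billion: reserves −$48B, deposits −$48B.
Totals: Δreserves = −$155B, Δdeposits = −$68B.
Δrequired reserves = 4% × −$68B = −$2.72B.
Δexcess reserves = Δreserves − Δrequired = −$155B − (−$2.72B) = -$152.28 billion.

-$152.28 billion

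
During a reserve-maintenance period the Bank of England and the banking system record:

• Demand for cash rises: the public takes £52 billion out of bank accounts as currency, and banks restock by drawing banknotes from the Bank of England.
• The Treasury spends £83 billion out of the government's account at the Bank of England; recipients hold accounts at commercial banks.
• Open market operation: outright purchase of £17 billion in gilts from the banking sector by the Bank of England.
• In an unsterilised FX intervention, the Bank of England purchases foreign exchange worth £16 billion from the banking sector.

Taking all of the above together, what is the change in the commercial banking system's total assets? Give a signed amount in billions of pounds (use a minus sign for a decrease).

+£31 billion

Currency withdrawal £52 billion: bank balance sheets shrink → −£52B.
Government spending £83 billion: bank balance sheets expand → +£83B.
OMO purchase (from banks) £17 billion: just an asset swap on bank balance sheets → 0.
FX purchase £16 billion: just an asset swap on bank balance sheets → 0.
Net: −52 + 83 + 0 + 0 = +£31 billion.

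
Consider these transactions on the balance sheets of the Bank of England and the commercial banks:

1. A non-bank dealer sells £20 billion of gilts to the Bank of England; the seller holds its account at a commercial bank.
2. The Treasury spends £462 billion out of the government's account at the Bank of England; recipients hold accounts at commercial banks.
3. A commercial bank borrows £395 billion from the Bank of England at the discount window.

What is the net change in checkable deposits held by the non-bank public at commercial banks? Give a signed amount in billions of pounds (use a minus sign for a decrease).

+£482 billion

Asset purchase (from non-banks) £20 billion: non-bank counterparties' bank balances rise → +£20B.
Government spending £462 billion: non-bank counterparties' bank balances rise → +£462B.
Discount-window loan £395 billion: the counterparty is a bank, so public deposits are unchanged → 0.
Net: 20 + 462 + 0 = +£482 billion.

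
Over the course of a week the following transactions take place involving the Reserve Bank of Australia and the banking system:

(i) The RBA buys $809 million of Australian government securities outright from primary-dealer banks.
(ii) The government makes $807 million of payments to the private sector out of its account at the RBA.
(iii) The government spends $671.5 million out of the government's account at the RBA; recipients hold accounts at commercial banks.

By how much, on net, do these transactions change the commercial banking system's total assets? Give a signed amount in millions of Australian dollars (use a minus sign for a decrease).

+$1478.5 million

OMO purchase (from banks) $809 million: just an asset swap on bank balance sheets → 0.
Government spending $807 million: bank balance sheets expand → +$807M.
Government spending $671.5 million: bank balance sheets expand → +$671.5M.
Net: 0 + 807 + 671.5 = +$1478.5 million.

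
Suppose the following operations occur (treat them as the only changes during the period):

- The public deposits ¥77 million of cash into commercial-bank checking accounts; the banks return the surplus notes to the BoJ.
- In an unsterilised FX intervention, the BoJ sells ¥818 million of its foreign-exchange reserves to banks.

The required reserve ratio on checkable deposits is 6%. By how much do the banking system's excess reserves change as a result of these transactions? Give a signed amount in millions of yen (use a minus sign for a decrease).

-¥745.62 million

Currency deposit ¥77 million: reserves +¥77M, deposits +¥77M.
FX sale ¥818 million: reserves −¥818M, deposits 0.
Totals: Δreserves = −¥741M, Δdeposits = +¥77M.
Δrequired reserves = 6% × +¥77M = +¥4.62M.
Δexcess reserves = Δreserves − Δrequired = −¥741M − (+¥4.62M) = -¥745.62 million.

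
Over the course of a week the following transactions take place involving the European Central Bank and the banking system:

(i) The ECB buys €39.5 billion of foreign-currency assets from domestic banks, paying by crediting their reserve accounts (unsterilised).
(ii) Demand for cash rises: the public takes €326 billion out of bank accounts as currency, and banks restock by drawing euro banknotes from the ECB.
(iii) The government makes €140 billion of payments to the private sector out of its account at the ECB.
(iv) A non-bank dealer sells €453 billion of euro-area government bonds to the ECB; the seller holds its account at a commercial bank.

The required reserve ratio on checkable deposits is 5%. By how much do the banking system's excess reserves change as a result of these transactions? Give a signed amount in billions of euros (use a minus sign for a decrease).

+€293.15 billion

FX purchase €39.5 billion: reserves +€39.5B, deposits 0.
Currency withdrawal €326 billion: reserves −€326B, deposits −€326B.
Government spending €140 billion: reserves +€140B, deposits +€140B.
Asset purchase (from non-banks) €453 billion: reserves +€453B, deposits +€453B.
Totals: Δreserves = +€306.5B, Δdeposits = +€267B.
Δrequired reserves = 5% × +€267B = +€13.35B.
Δexcess reserves = Δreserves − Δrequired = +€306.5B − (+€13.35B) = +€293.15 billion.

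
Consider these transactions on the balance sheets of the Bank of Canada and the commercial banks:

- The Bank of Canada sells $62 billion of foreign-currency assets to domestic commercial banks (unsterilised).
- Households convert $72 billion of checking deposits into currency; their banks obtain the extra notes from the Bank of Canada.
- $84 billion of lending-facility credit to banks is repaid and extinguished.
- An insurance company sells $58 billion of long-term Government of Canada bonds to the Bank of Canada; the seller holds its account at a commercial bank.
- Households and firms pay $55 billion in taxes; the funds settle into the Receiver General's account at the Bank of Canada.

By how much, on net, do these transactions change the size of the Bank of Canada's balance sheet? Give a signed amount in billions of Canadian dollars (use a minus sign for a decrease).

-$88 billion

Bank of Canada balance sheet:
  Assets:      Securities +$58B, Loans to banks −$84B, Foreign assets −$62B
  Liabilities: Bank reserves −$215B, Currency in circulation +$72B, Government deposits +$55B
Change in total Bank of Canada assets = -$88 billion.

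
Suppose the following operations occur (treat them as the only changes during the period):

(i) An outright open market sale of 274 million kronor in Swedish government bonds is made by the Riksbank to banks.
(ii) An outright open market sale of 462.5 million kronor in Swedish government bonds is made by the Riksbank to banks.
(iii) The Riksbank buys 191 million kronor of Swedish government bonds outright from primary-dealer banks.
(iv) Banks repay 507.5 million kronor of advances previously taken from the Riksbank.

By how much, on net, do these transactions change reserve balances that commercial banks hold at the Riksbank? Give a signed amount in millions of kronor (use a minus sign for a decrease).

-1053 million

OMO sale (to banks) 274 million kronor: the buying banks pay out of their reserve balances → −274M.
OMO sale (to banks) 462.5 million kronor: the buying banks pay out of their reserve balances → −462.5M.
OMO purchase (from banks) 191 million kronor: the Riksbank pays by crediting reserve accounts → +191M.
Discount-window repayment 507.5 million kronor: repayment is debited from reserves → −507.5M.
Net: −274 − 462.5 + 191 − 507.5 = -1053 million.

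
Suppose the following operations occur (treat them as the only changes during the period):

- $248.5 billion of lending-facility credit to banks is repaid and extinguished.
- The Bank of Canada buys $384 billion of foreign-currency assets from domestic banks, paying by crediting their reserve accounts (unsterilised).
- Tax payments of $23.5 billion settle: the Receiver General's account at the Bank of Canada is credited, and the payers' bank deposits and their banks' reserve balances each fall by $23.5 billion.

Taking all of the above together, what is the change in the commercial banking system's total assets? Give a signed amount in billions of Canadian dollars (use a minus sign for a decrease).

-$272 billion

Bank of Canada balance sheet:
  Assets:      Loans to banks −$248.5B, Foreign assets +$384B
  Liabilities: Bank reserves +$112B, Government deposits +$23.5B
Commercial banking system:
  Assets:      Reserves at CB +$112B, Foreign assets −$384B
  Liabilities: Checkable deposits −$23.5B, Borrowings from CB −$248.5B
Change in total bank assets = -$272 billion.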